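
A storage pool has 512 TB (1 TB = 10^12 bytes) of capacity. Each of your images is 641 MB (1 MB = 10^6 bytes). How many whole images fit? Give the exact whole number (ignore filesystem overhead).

798,751

Capacity: 512 TB = 512,000,000,000,000 bytes
Per item: 641 MB = 641,000,000 bytes
⌊512,000,000,000,000 / 641,000,000⌋ = 798,751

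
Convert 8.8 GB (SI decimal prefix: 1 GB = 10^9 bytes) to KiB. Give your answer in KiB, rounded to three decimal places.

8.8 GB = 8.8 × 10^9 bytes = 8,800,000,000 bytes
1 KiB = 1,024 bytes
8,800,000,000 / 1,024 = 8,593,750.000 KiB

8,593,750.000 KiB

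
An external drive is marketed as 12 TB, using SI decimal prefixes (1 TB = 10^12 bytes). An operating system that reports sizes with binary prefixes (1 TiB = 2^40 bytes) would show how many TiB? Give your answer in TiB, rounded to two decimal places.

12 TB = 12 × 10^12 bytes = 12,000,000,000,000 bytes
1 TiB = 1,099,511,627,776 bytes
12,000,000,000,000 / 1,099,511,627,776 = 10.91 TiB

10.91 TiB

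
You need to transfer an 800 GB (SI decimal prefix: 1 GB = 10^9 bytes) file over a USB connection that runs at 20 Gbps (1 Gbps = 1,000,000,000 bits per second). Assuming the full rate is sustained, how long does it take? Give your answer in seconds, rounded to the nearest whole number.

320 seconds

800 GB = 800,000,000,000 bytes = 6,400,000,000,000 bits
20 Gbps = 20,000,000,000 bits/s
time = 6,400,000,000,000 / 20,000,000,000 = 320 s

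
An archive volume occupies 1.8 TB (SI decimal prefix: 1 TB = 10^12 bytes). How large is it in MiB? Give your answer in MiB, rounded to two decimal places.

1,716,613.77 MiB

1.8 TB × 1,000,000,000,000 bytes/TB = 1,800,000,000,000 bytes
1 MiB = 2^20 bytes = 1,048,576 bytes
1,800,000,000,000 / 1,048,576 = 1,716,613.77 MiB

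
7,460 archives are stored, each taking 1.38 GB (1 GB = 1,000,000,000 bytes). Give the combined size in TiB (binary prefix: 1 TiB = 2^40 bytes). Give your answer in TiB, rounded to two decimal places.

9.36 TiB

Total = 7,460 × 1.38 GB = 10294.8 GB
= 10294.8 × 1,000,000,000 bytes = 10,294,800,000,000 bytes
1 TiB = 1,099,511,627,776 bytes
10,294,800,000,000 / 1,099,511,627,776 = 9.36 TiB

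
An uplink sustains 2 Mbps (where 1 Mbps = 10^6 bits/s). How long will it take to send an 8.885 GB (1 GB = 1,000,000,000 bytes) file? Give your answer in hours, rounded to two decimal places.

9.87 hours

8.885 GB = 8,885,000,000 bytes = 71,080,000,000 bits
2 Mbps = 2,000,000 bits/s
time = 71,080,000,000 / 2,000,000 = 35,540.0000 s
35,540.0000 s / 3600 = 9.87 hours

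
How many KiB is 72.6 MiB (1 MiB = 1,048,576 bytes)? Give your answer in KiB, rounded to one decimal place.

72.6 MiB = 72.6 × 2^20 bytes = 76,126,617.6 bytes
1 KiB = 1,024 bytes
76,126,617.6 / 1,024 = 74,342.4 KiB

74,342.4 KiB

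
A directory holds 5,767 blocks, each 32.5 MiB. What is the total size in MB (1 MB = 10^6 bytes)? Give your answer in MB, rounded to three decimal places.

Total = 5,767 × 32.5 MiB = 187427.5 MiB
= 187427.5 × 1,048,576 bytes = 196,531,978,240 bytes
1 MB = 1,000,000 bytes
196,531,978,240 / 1,000,000 = 196,531.978 MB

196,531.978 MB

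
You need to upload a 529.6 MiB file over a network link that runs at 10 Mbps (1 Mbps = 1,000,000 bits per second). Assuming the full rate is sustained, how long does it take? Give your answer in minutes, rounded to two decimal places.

7.40 minutes

529.6 MiB = 555,325,849.6 bytes = 4,442,606,796.8 bits
10 Mbps = 10,000,000 bits/s
time = 4,442,606,796.8 / 10,000,000 = 444.261 s
444.261 s / 60 = 7.40 minutes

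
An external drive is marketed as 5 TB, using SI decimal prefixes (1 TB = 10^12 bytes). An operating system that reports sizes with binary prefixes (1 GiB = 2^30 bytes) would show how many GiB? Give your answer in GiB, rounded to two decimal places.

5 TB × 1,000,000,000,000 bytes/TB = 5,000,000,000,000 bytes
1 GiB = 2^30 bytes = 1,073,741,824 bytes
5,000,000,000,000 / 1,073,741,824 = 4,656.61 GiB

4,656.61 GiB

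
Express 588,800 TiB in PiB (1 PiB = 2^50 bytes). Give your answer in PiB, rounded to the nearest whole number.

575 PiB

588,800 TiB × 1,099,511,627,776 bytes/TiB = 647,392,446,434,508,800 bytes
1 PiB = 1,125,899,906,842,624 bytes
647,392,446,434,508,800 / 1,125,899,906,842,624 = 575 PiB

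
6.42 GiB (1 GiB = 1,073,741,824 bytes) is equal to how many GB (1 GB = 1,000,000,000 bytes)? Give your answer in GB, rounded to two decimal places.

6.42 GiB = 6.42 × 2^30 bytes = 6,893,422,510.08 bytes
1 GB = 10^9 bytes = 1,000,000,000 bytes
6,893,422,510.08 / 1,000,000,000 = 6.89 GB

6.89 GB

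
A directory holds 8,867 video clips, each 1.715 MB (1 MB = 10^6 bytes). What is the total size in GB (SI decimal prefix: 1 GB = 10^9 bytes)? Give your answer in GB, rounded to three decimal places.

15.207 GB

Total = 8,867 × 1.715 MB = 15206.905 MB
= 15206.905 × 1,000,000 bytes = 15,206,905,000 bytes
1 GB = 1,000,000,000 bytes
15,206,905,000 / 1,000,000,000 = 15.207 GB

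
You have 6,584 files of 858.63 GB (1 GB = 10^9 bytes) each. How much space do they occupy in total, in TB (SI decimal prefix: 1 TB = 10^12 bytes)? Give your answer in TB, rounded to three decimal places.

5,653.220 TB

Total = 6,584 × 858.63 GB = 5653219.92 GB
= 5653219.92 × 1,000,000,000 bytes = 5,653,219,920,000,000 bytes
1 TB = 1,000,000,000,000 bytes
5,653,219,920,000,000 / 1,000,000,000,000 = 5,653.220 TB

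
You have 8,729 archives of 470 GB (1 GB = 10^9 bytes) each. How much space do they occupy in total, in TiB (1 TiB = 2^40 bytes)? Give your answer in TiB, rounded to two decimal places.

Total = 8,729 × 470 GB = 4,102,630 GB
= 4,102,630 × 1,000,000,000 bytes = 4,102,630,000,000,000 bytes
1 TiB = 1,099,511,627,776 bytes
4,102,630,000,000,000 / 1,099,511,627,776 = 3,731.32 TiB

3,731.32 TiB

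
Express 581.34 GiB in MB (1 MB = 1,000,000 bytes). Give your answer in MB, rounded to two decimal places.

624,209.07 MB

581.34 GiB = 581.34 × 2^30 bytes = 624,209,071,964.16 bytes
1 MB = 1,000,000 bytes
624,209,071,964.16 / 1,000,000 = 624,209.07 MB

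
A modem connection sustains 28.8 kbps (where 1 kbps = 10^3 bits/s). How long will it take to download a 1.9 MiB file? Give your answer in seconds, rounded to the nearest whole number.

553 seconds

1.9 MiB = 1,992,294.4 bytes = 15,938,355.2 bits
28.8 kbps = 28,800 bits/s
time = 15,938,355.2 / 28,800 = 553 s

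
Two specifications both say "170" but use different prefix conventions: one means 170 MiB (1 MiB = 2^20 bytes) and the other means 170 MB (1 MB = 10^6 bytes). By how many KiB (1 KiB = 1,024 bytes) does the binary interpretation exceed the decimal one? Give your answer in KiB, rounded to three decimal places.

8,064.375 KiB

170 MiB = 170 × 1,048,576 = 178,257,920 bytes
170 MB = 170 × 1,000,000 = 170,000,000 bytes
difference = 8,257,920 bytes
8,257,920 / 1,024 = 8,064.375 KiB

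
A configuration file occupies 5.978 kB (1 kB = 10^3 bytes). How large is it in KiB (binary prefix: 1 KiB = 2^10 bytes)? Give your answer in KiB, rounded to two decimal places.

5.84 KiB

5.978 kB = 5.978 × 10^3 bytes = 5,978 bytes
1 KiB = 1,024 bytes
5,978 / 1,024 = 5.84 KiB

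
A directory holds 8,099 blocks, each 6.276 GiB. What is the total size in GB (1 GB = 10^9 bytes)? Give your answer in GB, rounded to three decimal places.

54,577.571 GB

Total = 8,099 × 6.276 GiB = 50829.324 GiB
= 50829.324 × 1,073,741,824 bytes = 54,577,571,064,446.976 bytes
1 GB = 1,000,000,000 bytes
54,577,571,064,446.976 / 1,000,000,000 = 54,577.571 GB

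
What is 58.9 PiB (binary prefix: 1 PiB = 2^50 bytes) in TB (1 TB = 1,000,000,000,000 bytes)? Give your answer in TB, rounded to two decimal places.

66,315.50 TB

58.9 PiB = 58.9 × 2^50 bytes = 66,315,504,513,030,553.6 bytes
1 TB = 1,000,000,000,000 bytes
66,315,504,513,030,553.6 / 1,000,000,000,000 = 66,315.50 TB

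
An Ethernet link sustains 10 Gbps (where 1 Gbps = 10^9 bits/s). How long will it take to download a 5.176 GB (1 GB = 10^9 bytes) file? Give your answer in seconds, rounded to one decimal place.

5.176 GB = 5,176,000,000 bytes = 41,408,000,000 bits
10 Gbps = 10,000,000,000 bits/s
time = 41,408,000,000 / 10,000,000,000 = 4.1 s

4.1 seconds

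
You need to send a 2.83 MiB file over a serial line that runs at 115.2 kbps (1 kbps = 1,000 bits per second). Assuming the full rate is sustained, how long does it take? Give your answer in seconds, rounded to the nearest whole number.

206 seconds

2.83 MiB = 2,967,470.08 bytes = 23,739,760.64 bits
115.2 kbps = 115,200 bits/s
time = 23,739,760.64 / 115,200 = 206 s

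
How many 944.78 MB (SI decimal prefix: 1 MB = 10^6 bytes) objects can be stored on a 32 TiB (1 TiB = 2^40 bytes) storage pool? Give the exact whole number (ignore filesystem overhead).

37,240

Capacity: 32 TiB = 35,184,372,088,832 bytes
Per item: 944.78 MB = 944,780,000 bytes
⌊35,184,372,088,832 / 944,780,000⌋ = 37,240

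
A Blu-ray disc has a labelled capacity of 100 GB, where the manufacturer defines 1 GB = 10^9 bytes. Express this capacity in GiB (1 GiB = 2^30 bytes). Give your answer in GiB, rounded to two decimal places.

100 GB = 100 × 10^9 bytes = 100,000,000,000 bytes
1 GiB = 2^30 bytes = 1,073,741,824 bytes
100,000,000,000 / 1,073,741,824 = 93.13 GiB

93.13 GiB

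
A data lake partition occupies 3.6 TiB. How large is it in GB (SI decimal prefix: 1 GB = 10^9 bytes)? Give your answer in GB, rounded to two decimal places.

3.6 TiB × 1,099,511,627,776 bytes/TiB = 3,958,241,859,993.6 bytes
1 GB = 1,000,000,000 bytes
3,958,241,859,993.6 / 1,000,000,000 = 3,958.24 GB

3,958.24 GB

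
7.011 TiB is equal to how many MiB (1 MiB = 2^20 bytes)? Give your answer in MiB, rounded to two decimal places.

7.011 TiB = 7.011 × 2^40 bytes = 7,708,676,022,337.536 bytes
1 MiB = 1,048,576 bytes
7,708,676,022,337.536 / 1,048,576 = 7,351,566.34 MiB

7,351,566.34 MiB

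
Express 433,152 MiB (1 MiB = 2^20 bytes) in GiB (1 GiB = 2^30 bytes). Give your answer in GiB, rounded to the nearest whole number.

433,152 MiB × 1,048,576 bytes/MiB = 454,192,791,552 bytes
1 GiB = 1,073,741,824 bytes
454,192,791,552 / 1,073,741,824 = 423 GiB

423 GiB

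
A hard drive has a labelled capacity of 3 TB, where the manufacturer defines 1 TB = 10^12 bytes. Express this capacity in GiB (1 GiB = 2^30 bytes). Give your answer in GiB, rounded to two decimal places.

2,793.97 GiB

3 TB × 1,000,000,000,000 bytes/TB = 3,000,000,000,000 bytes
1 GiB = 1,073,741,824 bytes
3,000,000,000,000 / 1,073,741,824 = 2,793.97 GiB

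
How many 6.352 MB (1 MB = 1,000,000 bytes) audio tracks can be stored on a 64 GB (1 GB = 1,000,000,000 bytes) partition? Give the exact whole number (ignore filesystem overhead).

Capacity: 64 GB = 64,000,000,000 bytes
Per item: 6.352 MB = 6,352,000 bytes
⌊64,000,000,000 / 6,352,000⌋ = 10,075

10,075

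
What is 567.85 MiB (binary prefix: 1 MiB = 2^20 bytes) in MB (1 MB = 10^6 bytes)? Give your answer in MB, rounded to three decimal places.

595.434 MB

567.85 MiB = 567.85 × 2^20 bytes = 595,433,881.6 bytes
1 MB = 10^6 bytes = 1,000,000 bytes
595,433,881.6 / 1,000,000 = 595.434 MB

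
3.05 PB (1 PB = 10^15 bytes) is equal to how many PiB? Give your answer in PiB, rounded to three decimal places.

3.05 PB = 3.05 × 10^15 bytes = 3,050,000,000,000,000 bytes
1 PiB = 1,125,899,906,842,624 bytes
3,050,000,000,000,000 / 1,125,899,906,842,624 = 2.709 PiB

2.709 PiB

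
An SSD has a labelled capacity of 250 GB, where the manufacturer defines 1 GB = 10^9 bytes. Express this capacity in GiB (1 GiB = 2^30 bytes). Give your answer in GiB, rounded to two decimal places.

232.83 GiB

250 GB × 1,000,000,000 bytes/GB = 250,000,000,000 bytes
1 GiB = 2^30 bytes = 1,073,741,824 bytes
250,000,000,000 / 1,073,741,824 = 232.83 GiB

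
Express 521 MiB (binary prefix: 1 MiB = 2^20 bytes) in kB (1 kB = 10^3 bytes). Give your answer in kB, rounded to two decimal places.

521 MiB × 1,048,576 bytes/MiB = 546,308,096 bytes
1 kB = 1,000 bytes
546,308,096 / 1,000 = 546,308.10 kB

546,308.10 kB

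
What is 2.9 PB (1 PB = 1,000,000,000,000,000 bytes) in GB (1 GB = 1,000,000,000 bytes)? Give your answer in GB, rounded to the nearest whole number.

2,900,000 GB

2.9 PB = 2.9 × 10^15 bytes = 2,900,000,000,000,000 bytes
1 GB = 1,000,000,000 bytes
2,900,000,000,000,000 / 1,000,000,000 = 2,900,000 GB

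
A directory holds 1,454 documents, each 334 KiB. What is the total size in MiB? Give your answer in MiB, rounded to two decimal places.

Total = 1,454 × 334 KiB = 485,636 KiB
= 485,636 × 1,024 bytes = 497,291,264 bytes
1 MiB = 1,048,576 bytes
497,291,264 / 1,048,576 = 474.25 MiB

474.25 MiB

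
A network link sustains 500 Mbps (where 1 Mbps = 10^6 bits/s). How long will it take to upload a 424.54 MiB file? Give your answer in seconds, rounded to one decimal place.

7.1 seconds

424.54 MiB = 445,162,455.04 bytes = 3,561,299,640.32 bits
500 Mbps = 500,000,000 bits/s
time = 3,561,299,640.32 / 500,000,000 = 7.1 s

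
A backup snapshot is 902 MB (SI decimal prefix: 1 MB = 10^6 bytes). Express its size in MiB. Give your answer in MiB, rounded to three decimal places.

902 MB = 902 × 10^6 bytes = 902,000,000 bytes
1 MiB = 1,048,576 bytes
902,000,000 / 1,048,576 = 860.214 MiB

860.214 MiB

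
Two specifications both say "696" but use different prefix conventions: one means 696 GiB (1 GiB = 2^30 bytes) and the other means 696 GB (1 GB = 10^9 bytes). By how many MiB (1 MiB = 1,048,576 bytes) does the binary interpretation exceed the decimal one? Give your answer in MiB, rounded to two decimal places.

696 GiB = 696 × 1,073,741,824 = 747,324,309,504 bytes
696 GB = 696 × 1,000,000,000 = 696,000,000,000 bytes
difference = 51,324,309,504 bytes
51,324,309,504 / 1,048,576 = 48,946.68 MiB

48,946.68 MiB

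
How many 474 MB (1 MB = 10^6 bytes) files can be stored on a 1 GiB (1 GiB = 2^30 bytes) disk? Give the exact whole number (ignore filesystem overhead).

2

Capacity: 1 GiB = 1,073,741,824 bytes
Per item: 474 MB = 474,000,000 bytes
⌊1,073,741,824 / 474,000,000⌋ = 2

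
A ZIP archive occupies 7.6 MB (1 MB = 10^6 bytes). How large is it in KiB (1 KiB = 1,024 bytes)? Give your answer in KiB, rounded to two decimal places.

7,421.88 KiB

7.6 MB × 1,000,000 bytes/MB = 7,600,000 bytes
1 KiB = 2^10 bytes = 1,024 bytes
7,600,000 / 1,024 = 7,421.88 KiB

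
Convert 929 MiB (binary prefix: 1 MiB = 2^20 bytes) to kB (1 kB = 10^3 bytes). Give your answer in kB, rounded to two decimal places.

929 MiB = 929 × 2^20 bytes = 974,127,104 bytes
1 kB = 1,000 bytes
974,127,104 / 1,000 = 974,127.10 kB

974,127.10 kB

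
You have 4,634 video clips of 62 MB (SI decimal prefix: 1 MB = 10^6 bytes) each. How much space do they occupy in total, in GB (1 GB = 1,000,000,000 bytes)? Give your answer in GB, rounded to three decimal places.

Total = 4,634 × 62 MB = 287,308 MB
= 287,308 × 1,000,000 bytes = 287,308,000,000 bytes
1 GB = 1,000,000,000 bytes
287,308,000,000 / 1,000,000,000 = 287.308 GB

287.308 GB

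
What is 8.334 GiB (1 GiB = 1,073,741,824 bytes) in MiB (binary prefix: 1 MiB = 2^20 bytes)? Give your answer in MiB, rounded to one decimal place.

8,534.0 MiB

8.334 GiB = 8.334 × 2^30 bytes = 8,948,564,361.216 bytes
1 MiB = 2^20 bytes = 1,048,576 bytes
8,948,564,361.216 / 1,048,576 = 8,534.0 MiB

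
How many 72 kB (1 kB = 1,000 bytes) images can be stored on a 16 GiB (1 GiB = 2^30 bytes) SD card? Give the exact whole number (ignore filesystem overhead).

238,609

Capacity: 16 GiB = 17,179,869,184 bytes
Per item: 72 kB = 72,000 bytes
⌊17,179,869,184 / 72,000⌋ = 238,609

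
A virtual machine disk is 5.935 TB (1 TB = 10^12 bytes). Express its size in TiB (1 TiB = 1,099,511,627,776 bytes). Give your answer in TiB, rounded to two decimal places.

5.935 TB × 1,000,000,000,000 bytes/TB = 5,935,000,000,000 bytes
1 TiB = 2^40 bytes = 1,099,511,627,776 bytes
5,935,000,000,000 / 1,099,511,627,776 = 5.40 TiB

5.40 TiB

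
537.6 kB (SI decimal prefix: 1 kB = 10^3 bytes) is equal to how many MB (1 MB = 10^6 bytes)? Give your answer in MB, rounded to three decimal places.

0.538 MB

537.6 kB = 537.6 × 10^3 bytes = 537,600 bytes
1 MB = 10^6 bytes = 1,000,000 bytes
537,600 / 1,000,000 = 0.538 MB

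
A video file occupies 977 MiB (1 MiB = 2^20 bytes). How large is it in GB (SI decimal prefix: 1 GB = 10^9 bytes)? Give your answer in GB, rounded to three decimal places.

1.024 GB

977 MiB × 1,048,576 bytes/MiB = 1,024,458,752 bytes
1 GB = 10^9 bytes = 1,000,000,000 bytes
1,024,458,752 / 1,000,000,000 = 1.024 GB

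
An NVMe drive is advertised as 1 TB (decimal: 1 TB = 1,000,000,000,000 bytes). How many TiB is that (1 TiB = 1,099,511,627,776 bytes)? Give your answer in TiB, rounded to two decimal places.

0.91 TiB

1 TB = 1 × 10^12 bytes = 1,000,000,000,000 bytes
1 TiB = 1,099,511,627,776 bytes
1,000,000,000,000 / 1,099,511,627,776 = 0.91 TiB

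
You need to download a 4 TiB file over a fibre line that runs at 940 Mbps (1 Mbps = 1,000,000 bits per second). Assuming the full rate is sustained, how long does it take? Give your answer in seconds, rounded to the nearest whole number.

37,430 seconds

4 TiB = 4,398,046,511,104 bytes = 35,184,372,088,832 bits
940 Mbps = 940,000,000 bits/s
time = 35,184,372,088,832 / 940,000,000 = 37,430 s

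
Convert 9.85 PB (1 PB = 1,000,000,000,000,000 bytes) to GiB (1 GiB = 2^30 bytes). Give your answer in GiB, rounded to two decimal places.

9.85 PB = 9.85 × 10^15 bytes = 9,850,000,000,000,000 bytes
1 GiB = 2^30 bytes = 1,073,741,824 bytes
9,850,000,000,000,000 / 1,073,741,824 = 9,173,527.36 GiB

9,173,527.36 GiB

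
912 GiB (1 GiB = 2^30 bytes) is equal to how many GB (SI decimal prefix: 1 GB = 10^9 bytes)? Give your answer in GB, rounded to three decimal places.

912 GiB × 1,073,741,824 bytes/GiB = 979,252,543,488 bytes
1 GB = 10^9 bytes = 1,000,000,000 bytes
979,252,543,488 / 1,000,000,000 = 979.253 GB

979.253 GB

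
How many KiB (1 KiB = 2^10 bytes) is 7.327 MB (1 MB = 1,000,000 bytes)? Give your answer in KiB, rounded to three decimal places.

7.327 MB = 7.327 × 10^6 bytes = 7,327,000 bytes
1 KiB = 2^10 bytes = 1,024 bytes
7,327,000 / 1,024 = 7,155.273 KiB

7,155.273 KiB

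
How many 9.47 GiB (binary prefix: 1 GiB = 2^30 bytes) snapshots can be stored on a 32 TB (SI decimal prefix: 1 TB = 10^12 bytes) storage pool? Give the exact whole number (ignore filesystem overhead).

3,147

Capacity: 32 TB = 32,000,000,000,000 bytes
Per item: 9.47 GiB = 10,168,335,073.28 bytes
⌊32,000,000,000,000 / 10,168,335,073.28⌋ = 3,147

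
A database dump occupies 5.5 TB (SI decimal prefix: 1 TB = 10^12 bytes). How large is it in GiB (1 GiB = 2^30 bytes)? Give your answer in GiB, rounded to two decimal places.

5.5 TB = 5.5 × 10^12 bytes = 5,500,000,000,000 bytes
1 GiB = 2^30 bytes = 1,073,741,824 bytes
5,500,000,000,000 / 1,073,741,824 = 5,122.27 GiB

5,122.27 GiB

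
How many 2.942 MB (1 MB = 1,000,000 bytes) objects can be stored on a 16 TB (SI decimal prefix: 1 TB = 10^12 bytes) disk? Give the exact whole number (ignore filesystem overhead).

Capacity: 16 TB = 16,000,000,000,000 bytes
Per item: 2.942 MB = 2,942,000 bytes
⌊16,000,000,000,000 / 2,942,000⌋ = 5,438,477

5,438,477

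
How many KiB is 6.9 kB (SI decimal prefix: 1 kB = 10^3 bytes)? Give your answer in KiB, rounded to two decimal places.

6.9 kB × 1,000 bytes/kB = 6,900 bytes
1 KiB = 1,024 bytes
6,900 / 1,024 = 6.74 KiB

6.74 KiB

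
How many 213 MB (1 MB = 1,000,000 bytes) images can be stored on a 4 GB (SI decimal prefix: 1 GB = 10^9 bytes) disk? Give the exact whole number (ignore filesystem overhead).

Capacity: 4 GB = 4,000,000,000 bytes
Per item: 213 MB = 213,000,000 bytes
⌊4,000,000,000 / 213,000,000⌋ = 18

18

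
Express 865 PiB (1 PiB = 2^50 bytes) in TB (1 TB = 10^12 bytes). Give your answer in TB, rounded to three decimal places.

865 PiB × 1,125,899,906,842,624 bytes/PiB = 973,903,419,418,869,760 bytes
1 TB = 10^12 bytes = 1,000,000,000,000 bytes
973,903,419,418,869,760 / 1,000,000,000,000 = 973,903.419 TB

973,903.419 TB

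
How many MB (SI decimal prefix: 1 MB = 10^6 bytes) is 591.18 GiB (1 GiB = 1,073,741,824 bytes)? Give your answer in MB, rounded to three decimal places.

591.18 GiB = 591.18 × 2^30 bytes = 634,774,691,512.32 bytes
1 MB = 10^6 bytes = 1,000,000 bytes
634,774,691,512.32 / 1,000,000 = 634,774.692 MB

634,774.692 MB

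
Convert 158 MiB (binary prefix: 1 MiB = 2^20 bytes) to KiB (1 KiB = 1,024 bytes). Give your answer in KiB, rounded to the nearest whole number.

161,792 KiB

158 MiB = 158 × 2^20 bytes = 165,675,008 bytes
1 KiB = 1,024 bytes
165,675,008 / 1,024 = 161,792 KiB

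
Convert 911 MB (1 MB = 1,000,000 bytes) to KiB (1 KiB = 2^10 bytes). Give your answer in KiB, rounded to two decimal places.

911 MB = 911 × 10^6 bytes = 911,000,000 bytes
1 KiB = 2^10 bytes = 1,024 bytes
911,000,000 / 1,024 = 889,648.44 KiB

889,648.44 KiB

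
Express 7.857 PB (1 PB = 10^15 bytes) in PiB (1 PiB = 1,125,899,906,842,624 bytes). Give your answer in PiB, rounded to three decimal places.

7.857 PB × 1,000,000,000,000,000 bytes/PB = 7,857,000,000,000,000 bytes
1 PiB = 1,125,899,906,842,624 bytes
7,857,000,000,000,000 / 1,125,899,906,842,624 = 6.978 PiB

6.978 PiB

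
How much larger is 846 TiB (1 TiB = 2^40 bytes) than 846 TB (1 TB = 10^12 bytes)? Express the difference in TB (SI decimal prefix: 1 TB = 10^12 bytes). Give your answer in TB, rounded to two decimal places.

84.19 TB

846 TiB = 846 × 1,099,511,627,776 = 930,186,837,098,496 bytes
846 TB = 846 × 1,000,000,000,000 = 846,000,000,000,000 bytes
difference = 84,186,837,098,496 bytes
84,186,837,098,496 / 1,000,000,000,000 = 84.19 TB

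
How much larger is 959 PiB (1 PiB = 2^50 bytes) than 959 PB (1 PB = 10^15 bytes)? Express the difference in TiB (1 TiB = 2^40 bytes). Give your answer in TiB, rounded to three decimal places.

109,810.581 TiB

959 PiB = 959 × 1,125,899,906,842,624 = 1,079,738,010,662,076,416 bytes
959 PB = 959 × 1,000,000,000,000,000 = 959,000,000,000,000,000 bytes
difference = 120,738,010,662,076,416 bytes
120,738,010,662,076,416 / 1,099,511,627,776 = 109,810.581 TiB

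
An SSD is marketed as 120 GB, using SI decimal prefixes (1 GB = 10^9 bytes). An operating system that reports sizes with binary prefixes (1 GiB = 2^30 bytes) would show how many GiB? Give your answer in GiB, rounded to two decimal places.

111.76 GiB

120 GB × 1,000,000,000 bytes/GB = 120,000,000,000 bytes
1 GiB = 1,073,741,824 bytes
120,000,000,000 / 1,073,741,824 = 111.76 GiB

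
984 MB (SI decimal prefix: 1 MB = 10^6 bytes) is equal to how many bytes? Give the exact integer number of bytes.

984 × 1,000,000 = 984,000,000 bytes  (1 MB = 10^6 bytes)

984,000,000 bytes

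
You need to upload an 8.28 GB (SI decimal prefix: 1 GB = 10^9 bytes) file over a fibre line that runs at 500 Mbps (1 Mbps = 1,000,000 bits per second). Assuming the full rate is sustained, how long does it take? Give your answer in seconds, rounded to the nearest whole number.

8.28 GB = 8,280,000,000 bytes = 66,240,000,000 bits
500 Mbps = 500,000,000 bits/s
time = 66,240,000,000 / 500,000,000 = 132 s

132 seconds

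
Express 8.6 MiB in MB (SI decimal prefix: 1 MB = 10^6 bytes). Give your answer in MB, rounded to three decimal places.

8.6 MiB × 1,048,576 bytes/MiB = 9,017,753.6 bytes
1 MB = 10^6 bytes = 1,000,000 bytes
9,017,753.6 / 1,000,000 = 9.018 MB

9.018 MB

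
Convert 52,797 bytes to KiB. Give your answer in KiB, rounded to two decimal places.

51.56 KiB

52,797 bytes given.
1 KiB = 2^10 bytes = 1,024 bytes
52,797 / 1,024 = 51.56 KiB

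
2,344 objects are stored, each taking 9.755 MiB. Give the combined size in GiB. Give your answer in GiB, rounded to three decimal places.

22.330 GiB

Total = 2,344 × 9.755 MiB = 22865.72 MiB
= 22865.72 × 1,048,576 bytes = 23,976,445,214.72 bytes
1 GiB = 1,073,741,824 bytes
23,976,445,214.72 / 1,073,741,824 = 22.330 GiB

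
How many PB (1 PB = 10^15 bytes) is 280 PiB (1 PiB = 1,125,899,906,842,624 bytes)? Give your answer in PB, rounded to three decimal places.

315.252 PB

280 PiB = 280 × 2^50 bytes = 315,251,973,915,934,720 bytes
1 PB = 1,000,000,000,000,000 bytes
315,251,973,915,934,720 / 1,000,000,000,000,000 = 315.252 PB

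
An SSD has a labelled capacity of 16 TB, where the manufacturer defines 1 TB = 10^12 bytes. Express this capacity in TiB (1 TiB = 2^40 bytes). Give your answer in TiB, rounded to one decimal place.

14.6 TiB

16 TB × 1,000,000,000,000 bytes/TB = 16,000,000,000,000 bytes
1 TiB = 2^40 bytes = 1,099,511,627,776 bytes
16,000,000,000,000 / 1,099,511,627,776 = 14.6 TiB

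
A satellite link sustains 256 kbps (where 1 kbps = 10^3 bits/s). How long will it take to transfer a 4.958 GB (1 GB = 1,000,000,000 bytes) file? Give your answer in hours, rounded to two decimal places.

43.04 hours

4.958 GB = 4,958,000,000 bytes = 39,664,000,000 bits
256 kbps = 256,000 bits/s
time = 39,664,000,000 / 256,000 = 154,937.5000 s
154,937.5000 s / 3600 = 43.04 hours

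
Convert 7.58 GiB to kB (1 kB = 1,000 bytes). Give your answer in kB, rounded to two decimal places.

7.58 GiB = 7.58 × 2^30 bytes = 8,138,963,025.92 bytes
1 kB = 10^3 bytes = 1,000 bytes
8,138,963,025.92 / 1,000 = 8,138,963.03 kB

8,138,963.03 kB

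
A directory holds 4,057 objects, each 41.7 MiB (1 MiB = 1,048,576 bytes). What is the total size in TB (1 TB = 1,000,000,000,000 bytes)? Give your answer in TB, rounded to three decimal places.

Total = 4,057 × 41.7 MiB = 169176.9 MiB
= 169176.9 × 1,048,576 bytes = 177,394,837,094.4 bytes
1 TB = 1,000,000,000,000 bytes
177,394,837,094.4 / 1,000,000,000,000 = 0.177 TB

0.177 TB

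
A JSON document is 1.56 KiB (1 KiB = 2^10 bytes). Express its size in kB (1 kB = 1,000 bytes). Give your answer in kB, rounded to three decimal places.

1.597 kB

1.56 KiB = 1.56 × 2^10 bytes = 1,597.44 bytes
1 kB = 1,000 bytes
1,597.44 / 1,000 = 1.597 kB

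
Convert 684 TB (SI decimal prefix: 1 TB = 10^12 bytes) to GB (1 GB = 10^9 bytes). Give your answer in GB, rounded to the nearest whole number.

684 TB = 684 × 10^12 bytes = 684,000,000,000,000 bytes
1 GB = 10^9 bytes = 1,000,000,000 bytes
684,000,000,000,000 / 1,000,000,000 = 684,000 GB

684,000 GB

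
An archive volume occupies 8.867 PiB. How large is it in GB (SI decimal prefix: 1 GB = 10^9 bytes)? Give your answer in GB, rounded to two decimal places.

8.867 PiB × 1,125,899,906,842,624 bytes/PiB = 9,983,354,473,973,547.008 bytes
1 GB = 1,000,000,000 bytes
9,983,354,473,973,547.008 / 1,000,000,000 = 9,983,354.47 GB

9,983,354.47 GB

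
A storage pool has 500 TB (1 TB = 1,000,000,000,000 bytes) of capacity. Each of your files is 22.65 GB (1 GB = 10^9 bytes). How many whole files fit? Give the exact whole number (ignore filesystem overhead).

22,075

Capacity: 500 TB = 500,000,000,000,000 bytes
Per item: 22.65 GB = 22,650,000,000 bytes
⌊500,000,000,000,000 / 22,650,000,000⌋ = 22,075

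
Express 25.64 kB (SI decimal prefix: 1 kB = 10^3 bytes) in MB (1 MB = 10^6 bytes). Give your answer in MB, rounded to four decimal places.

25.64 kB × 1,000 bytes/kB = 25,640 bytes
1 MB = 1,000,000 bytes
25,640 / 1,000,000 = 0.0256 MB

0.0256 MB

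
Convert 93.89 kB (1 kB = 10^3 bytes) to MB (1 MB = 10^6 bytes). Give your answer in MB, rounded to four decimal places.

93.89 kB × 1,000 bytes/kB = 93,890 bytes
1 MB = 10^6 bytes = 1,000,000 bytes
93,890 / 1,000,000 = 0.0939 MB

0.0939 MB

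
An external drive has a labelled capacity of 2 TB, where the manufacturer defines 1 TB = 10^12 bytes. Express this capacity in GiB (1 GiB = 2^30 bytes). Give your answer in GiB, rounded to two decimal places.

1,862.65 GiB

2 TB × 1,000,000,000,000 bytes/TB = 2,000,000,000,000 bytes
1 GiB = 1,073,741,824 bytes
2,000,000,000,000 / 1,073,741,824 = 1,862.65 GiB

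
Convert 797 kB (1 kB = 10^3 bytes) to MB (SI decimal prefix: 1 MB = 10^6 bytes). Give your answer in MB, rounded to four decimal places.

797 kB = 797 × 10^3 bytes = 797,000 bytes
1 MB = 1,000,000 bytes
797,000 / 1,000,000 = 0.7970 MB

0.7970 MB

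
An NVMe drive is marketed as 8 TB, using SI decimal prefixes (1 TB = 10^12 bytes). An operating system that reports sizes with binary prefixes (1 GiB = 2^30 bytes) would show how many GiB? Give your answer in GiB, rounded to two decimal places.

8 TB = 8 × 10^12 bytes = 8,000,000,000,000 bytes
1 GiB = 1,073,741,824 bytes
8,000,000,000,000 / 1,073,741,824 = 7,450.58 GiB

7,450.58 GiB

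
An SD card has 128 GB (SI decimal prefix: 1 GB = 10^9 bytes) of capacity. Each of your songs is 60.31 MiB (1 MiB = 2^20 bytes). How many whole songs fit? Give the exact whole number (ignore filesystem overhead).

Capacity: 128 GB = 128,000,000,000 bytes
Per item: 60.31 MiB = 63,239,618.56 bytes
⌊128,000,000,000 / 63,239,618.56⌋ = 2,024

2,024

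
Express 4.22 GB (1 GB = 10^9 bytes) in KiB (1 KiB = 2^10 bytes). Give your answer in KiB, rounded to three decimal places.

4.22 GB × 1,000,000,000 bytes/GB = 4,220,000,000 bytes
1 KiB = 1,024 bytes
4,220,000,000 / 1,024 = 4,121,093.750 KiB

4,121,093.750 KiB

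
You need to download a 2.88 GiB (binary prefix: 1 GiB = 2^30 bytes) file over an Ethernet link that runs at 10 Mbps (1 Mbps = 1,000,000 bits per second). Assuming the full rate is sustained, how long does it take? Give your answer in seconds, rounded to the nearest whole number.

2.88 GiB = 3,092,376,453.12 bytes = 24,739,011,624.96 bits
10 Mbps = 10,000,000 bits/s
time = 24,739,011,624.96 / 10,000,000 = 2,474 s

2,474 seconds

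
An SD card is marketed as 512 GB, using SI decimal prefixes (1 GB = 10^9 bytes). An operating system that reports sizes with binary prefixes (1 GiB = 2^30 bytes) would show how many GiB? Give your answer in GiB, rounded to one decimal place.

476.8 GiB

512 GB = 512 × 10^9 bytes = 512,000,000,000 bytes
1 GiB = 1,073,741,824 bytes
512,000,000,000 / 1,073,741,824 = 476.8 GiB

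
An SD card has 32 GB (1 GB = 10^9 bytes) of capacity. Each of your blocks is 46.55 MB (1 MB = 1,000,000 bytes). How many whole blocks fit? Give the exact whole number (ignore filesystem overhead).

Capacity: 32 GB = 32,000,000,000 bytes
Per item: 46.55 MB = 46,550,000 bytes
⌊32,000,000,000 / 46,550,000⌋ = 687

687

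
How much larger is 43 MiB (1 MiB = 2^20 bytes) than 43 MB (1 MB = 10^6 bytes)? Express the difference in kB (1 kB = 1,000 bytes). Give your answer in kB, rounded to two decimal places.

2,088.77 kB

43 MiB = 43 × 1,048,576 = 45,088,768 bytes
43 MB = 43 × 1,000,000 = 43,000,000 bytes
difference = 2,088,768 bytes
2,088,768 / 1,000 = 2,088.77 kB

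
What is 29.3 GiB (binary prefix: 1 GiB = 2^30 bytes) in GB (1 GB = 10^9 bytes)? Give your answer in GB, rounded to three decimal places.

31.461 GB

29.3 GiB × 1,073,741,824 bytes/GiB = 31,460,635,443.2 bytes
1 GB = 10^9 bytes = 1,000,000,000 bytes
31,460,635,443.2 / 1,000,000,000 = 31.461 GB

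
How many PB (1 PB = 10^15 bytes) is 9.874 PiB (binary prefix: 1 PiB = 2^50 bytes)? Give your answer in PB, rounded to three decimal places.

9.874 PiB = 9.874 × 2^50 bytes = 11,117,135,680,164,069.376 bytes
1 PB = 10^15 bytes = 1,000,000,000,000,000 bytes
11,117,135,680,164,069.376 / 1,000,000,000,000,000 = 11.117 PB

11.117 PB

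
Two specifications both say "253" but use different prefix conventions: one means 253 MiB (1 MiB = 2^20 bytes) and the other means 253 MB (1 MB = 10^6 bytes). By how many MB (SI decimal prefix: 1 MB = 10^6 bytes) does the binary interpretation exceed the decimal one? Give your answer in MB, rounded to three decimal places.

253 MiB = 253 × 1,048,576 = 265,289,728 bytes
253 MB = 253 × 1,000,000 = 253,000,000 bytes
difference = 12,289,728 bytes
12,289,728 / 1,000,000 = 12.290 MB

12.290 MB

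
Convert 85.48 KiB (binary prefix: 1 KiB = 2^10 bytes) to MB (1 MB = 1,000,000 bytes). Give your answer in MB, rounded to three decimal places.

85.48 KiB = 85.48 × 2^10 bytes = 87,531.52 bytes
1 MB = 1,000,000 bytes
87,531.52 / 1,000,000 = 0.088 MB

0.088 MB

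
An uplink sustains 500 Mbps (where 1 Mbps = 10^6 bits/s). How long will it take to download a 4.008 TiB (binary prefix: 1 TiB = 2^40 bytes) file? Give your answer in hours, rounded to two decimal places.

4.008 TiB = 4,406,842,604,126.208 bytes = 35,254,740,833,009.664 bits
500 Mbps = 500,000,000 bits/s
time = 35,254,740,833,009.664 / 500,000,000 = 70,509.4817 s
70,509.4817 s / 3600 = 19.59 hours

19.59 hours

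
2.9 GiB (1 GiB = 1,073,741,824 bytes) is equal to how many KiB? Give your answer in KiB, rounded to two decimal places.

3,040,870.40 KiB

2.9 GiB = 2.9 × 2^30 bytes = 3,113,851,289.6 bytes
1 KiB = 2^10 bytes = 1,024 bytes
3,113,851,289.6 / 1,024 = 3,040,870.40 KiB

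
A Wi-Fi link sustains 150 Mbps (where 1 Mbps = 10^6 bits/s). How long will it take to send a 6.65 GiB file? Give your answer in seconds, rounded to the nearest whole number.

6.65 GiB = 7,140,383,129.6 bytes = 57,123,065,036.8 bits
150 Mbps = 150,000,000 bits/s
time = 57,123,065,036.8 / 150,000,000 = 381 s

381 seconds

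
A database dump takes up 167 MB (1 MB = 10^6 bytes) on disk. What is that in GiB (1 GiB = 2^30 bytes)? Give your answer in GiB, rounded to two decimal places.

167 MB = 167 × 10^6 bytes = 167,000,000 bytes
1 GiB = 1,073,741,824 bytes
167,000,000 / 1,073,741,824 = 0.16 GiB

0.16 GiB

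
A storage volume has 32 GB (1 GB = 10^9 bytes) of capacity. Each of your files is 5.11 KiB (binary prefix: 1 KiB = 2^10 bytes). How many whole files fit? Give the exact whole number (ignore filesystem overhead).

6,115,459

Capacity: 32 GB = 32,000,000,000 bytes
Per item: 5.11 KiB = 5,232.64 bytes
⌊32,000,000,000 / 5,232.64⌋ = 6,115,459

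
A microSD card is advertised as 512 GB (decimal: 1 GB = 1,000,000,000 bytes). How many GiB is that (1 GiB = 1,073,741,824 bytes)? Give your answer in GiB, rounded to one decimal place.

476.8 GiB

512 GB = 512 × 10^9 bytes = 512,000,000,000 bytes
1 GiB = 1,073,741,824 bytes
512,000,000,000 / 1,073,741,824 = 476.8 GiB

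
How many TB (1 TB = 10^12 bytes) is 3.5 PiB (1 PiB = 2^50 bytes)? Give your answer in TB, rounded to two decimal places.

3,940.65 TB

3.5 PiB = 3.5 × 2^50 bytes = 3,940,649,673,949,184 bytes
1 TB = 1,000,000,000,000 bytes
3,940,649,673,949,184 / 1,000,000,000,000 = 3,940.65 TB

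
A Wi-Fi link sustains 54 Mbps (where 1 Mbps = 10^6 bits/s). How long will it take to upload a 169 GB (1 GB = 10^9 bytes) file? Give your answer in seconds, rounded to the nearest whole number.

169 GB = 169,000,000,000 bytes = 1,352,000,000,000 bits
54 Mbps = 54,000,000 bits/s
time = 1,352,000,000,000 / 54,000,000 = 25,037 s

25,037 seconds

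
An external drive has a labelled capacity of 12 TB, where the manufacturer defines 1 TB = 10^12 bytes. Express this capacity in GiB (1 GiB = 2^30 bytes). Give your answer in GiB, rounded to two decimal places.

12 TB = 12 × 10^12 bytes = 12,000,000,000,000 bytes
1 GiB = 1,073,741,824 bytes
12,000,000,000,000 / 1,073,741,824 = 11,175.87 GiB

11,175.87 GiB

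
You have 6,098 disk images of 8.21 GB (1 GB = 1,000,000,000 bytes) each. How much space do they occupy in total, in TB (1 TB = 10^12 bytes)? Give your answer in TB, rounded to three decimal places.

Total = 6,098 × 8.21 GB = 50064.58 GB
= 50064.58 × 1,000,000,000 bytes = 50,064,580,000,000 bytes
1 TB = 1,000,000,000,000 bytes
50,064,580,000,000 / 1,000,000,000,000 = 50.065 TB

50.065 TB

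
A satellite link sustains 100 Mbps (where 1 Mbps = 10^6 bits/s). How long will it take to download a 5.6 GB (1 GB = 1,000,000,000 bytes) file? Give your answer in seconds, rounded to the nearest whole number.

5.6 GB = 5,600,000,000 bytes = 44,800,000,000 bits
100 Mbps = 100,000,000 bits/s
time = 44,800,000,000 / 100,000,000 = 448 s

448 seconds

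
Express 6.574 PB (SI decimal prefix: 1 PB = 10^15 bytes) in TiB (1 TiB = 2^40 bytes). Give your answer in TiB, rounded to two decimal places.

5,979.02 TiB

6.574 PB = 6.574 × 10^15 bytes = 6,574,000,000,000,000 bytes
1 TiB = 1,099,511,627,776 bytes
6,574,000,000,000,000 / 1,099,511,627,776 = 5,979.02 TiB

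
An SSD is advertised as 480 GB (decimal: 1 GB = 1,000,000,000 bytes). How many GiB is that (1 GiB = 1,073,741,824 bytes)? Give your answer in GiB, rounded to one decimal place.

447.0 GiB

480 GB = 480 × 10^9 bytes = 480,000,000,000 bytes
1 GiB = 1,073,741,824 bytes
480,000,000,000 / 1,073,741,824 = 447.0 GiB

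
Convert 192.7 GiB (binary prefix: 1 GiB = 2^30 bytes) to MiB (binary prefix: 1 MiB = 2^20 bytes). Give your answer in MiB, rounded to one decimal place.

197,324.8 MiB

192.7 GiB = 192.7 × 2^30 bytes = 206,910,049,484.8 bytes
1 MiB = 1,048,576 bytes
206,910,049,484.8 / 1,048,576 = 197,324.8 MiB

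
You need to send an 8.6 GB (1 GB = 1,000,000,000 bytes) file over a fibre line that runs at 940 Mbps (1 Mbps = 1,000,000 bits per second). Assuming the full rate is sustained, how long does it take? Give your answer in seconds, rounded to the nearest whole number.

73 seconds

8.6 GB = 8,600,000,000 bytes = 68,800,000,000 bits
940 Mbps = 940,000,000 bits/s
time = 68,800,000,000 / 940,000,000 = 73 s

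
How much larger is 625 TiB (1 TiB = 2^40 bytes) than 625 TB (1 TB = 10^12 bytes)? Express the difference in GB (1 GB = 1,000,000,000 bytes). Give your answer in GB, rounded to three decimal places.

625 TiB = 625 × 1,099,511,627,776 = 687,194,767,360,000 bytes
625 TB = 625 × 1,000,000,000,000 = 625,000,000,000,000 bytes
difference = 62,194,767,360,000 bytes
62,194,767,360,000 / 1,000,000,000 = 62,194.767 GB

62,194.767 GB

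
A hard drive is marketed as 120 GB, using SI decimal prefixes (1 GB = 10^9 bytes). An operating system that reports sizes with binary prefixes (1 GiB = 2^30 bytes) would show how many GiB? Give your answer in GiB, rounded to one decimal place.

120 GB × 1,000,000,000 bytes/GB = 120,000,000,000 bytes
1 GiB = 1,073,741,824 bytes
120,000,000,000 / 1,073,741,824 = 111.8 GiB

111.8 GiB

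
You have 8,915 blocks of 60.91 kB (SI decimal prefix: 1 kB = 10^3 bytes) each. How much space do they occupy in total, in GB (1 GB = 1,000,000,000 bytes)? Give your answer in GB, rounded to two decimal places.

Total = 8,915 × 60.91 kB = 543012.65 kB
= 543012.65 × 1,000 bytes = 543,012,650 bytes
1 GB = 1,000,000,000 bytes
543,012,650 / 1,000,000,000 = 0.54 GB

0.54 GB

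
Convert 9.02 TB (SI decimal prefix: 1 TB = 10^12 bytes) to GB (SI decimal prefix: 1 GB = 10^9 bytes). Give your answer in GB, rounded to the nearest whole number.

9.02 TB × 1,000,000,000,000 bytes/TB = 9,020,000,000,000 bytes
1 GB = 10^9 bytes = 1,000,000,000 bytes
9,020,000,000,000 / 1,000,000,000 = 9,020 GB

9,020 GB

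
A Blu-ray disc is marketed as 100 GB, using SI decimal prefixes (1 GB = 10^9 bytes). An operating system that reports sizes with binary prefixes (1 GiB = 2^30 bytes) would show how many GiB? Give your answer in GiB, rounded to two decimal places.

100 GB = 100 × 10^9 bytes = 100,000,000,000 bytes
1 GiB = 1,073,741,824 bytes
100,000,000,000 / 1,073,741,824 = 93.13 GiB

93.13 GiB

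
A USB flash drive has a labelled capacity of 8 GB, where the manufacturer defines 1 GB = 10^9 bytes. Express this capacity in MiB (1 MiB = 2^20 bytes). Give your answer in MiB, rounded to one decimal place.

8 GB × 1,000,000,000 bytes/GB = 8,000,000,000 bytes
1 MiB = 2^20 bytes = 1,048,576 bytes
8,000,000,000 / 1,048,576 = 7,629.4 MiB

7,629.4 MiB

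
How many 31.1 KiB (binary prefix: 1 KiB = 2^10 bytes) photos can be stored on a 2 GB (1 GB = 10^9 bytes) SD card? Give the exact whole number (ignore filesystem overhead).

Capacity: 2 GB = 2,000,000,000 bytes
Per item: 31.1 KiB = 31,846.4 bytes
⌊2,000,000,000 / 31,846.4⌋ = 62,801

62,801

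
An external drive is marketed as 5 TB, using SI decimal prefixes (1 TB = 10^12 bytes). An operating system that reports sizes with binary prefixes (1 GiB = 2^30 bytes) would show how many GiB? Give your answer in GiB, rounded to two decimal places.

5 TB = 5 × 10^12 bytes = 5,000,000,000,000 bytes
1 GiB = 1,073,741,824 bytes
5,000,000,000,000 / 1,073,741,824 = 4,656.61 GiB

4,656.61 GiB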